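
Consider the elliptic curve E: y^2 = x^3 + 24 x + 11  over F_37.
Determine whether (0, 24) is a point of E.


Check whether y^2 = x^3 + 24 x + 11 (mod 37) for (x, y) = (0, 24).
LHS: y^2 = 24^2 mod 37 = 21
RHS: x^3 + 24 x + 11 = 0^3 + 24*0 + 11 mod 37 = 11
LHS != RHS

No, not on the curve


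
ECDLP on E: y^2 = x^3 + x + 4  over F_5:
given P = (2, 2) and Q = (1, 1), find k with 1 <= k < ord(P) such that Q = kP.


Enumerate multiples of P until we hit Q = (1, 1):
  1P = (2, 2)
  2P = (0, 2)
  3P = (3, 3)
  4P = (1, 4)
  5P = (1, 1)
Match found at i = 5.

k = 5


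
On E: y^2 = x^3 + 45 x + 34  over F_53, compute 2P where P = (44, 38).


Doubling: s = (3 x1^2 + a) / (2 y1)
s = (3*44^2 + 45) / (2*38) mod 53 = 1
x3 = s^2 - 2 x1 mod 53 = 1^2 - 2*44 = 19
y3 = s (x1 - x3) - y1 mod 53 = 1 * (44 - 19) - 38 = 40

2P = (19, 40)


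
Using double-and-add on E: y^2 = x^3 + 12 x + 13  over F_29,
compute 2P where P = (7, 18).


k = 2 = 10_2 (binary, LSB first: 01)
Double-and-add from P = (7, 18):
  bit 0 = 0: acc unchanged = O
  bit 1 = 1: acc = O + (19, 16) = (19, 16)

2P = (19, 16)


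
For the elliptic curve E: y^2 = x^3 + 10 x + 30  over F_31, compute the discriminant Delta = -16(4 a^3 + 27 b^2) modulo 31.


4 a^3 + 27 b^2 = 4*10^3 + 27*30^2 = 4000 + 24300 = 28300
Delta = -16 * (28300) = -452800
Delta mod 31 = 17

Delta = 17 (mod 31)


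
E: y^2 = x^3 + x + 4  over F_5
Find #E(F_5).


For each x in F_5, count y with y^2 = x^3 + 1 x + 4 mod 5:
  x = 0: RHS = 4, y in [2, 3]  -> 2 point(s)
  x = 1: RHS = 1, y in [1, 4]  -> 2 point(s)
  x = 2: RHS = 4, y in [2, 3]  -> 2 point(s)
  x = 3: RHS = 4, y in [2, 3]  -> 2 point(s)
Affine points: 8. Add the point at infinity: total = 9.

#E(F_5) = 9


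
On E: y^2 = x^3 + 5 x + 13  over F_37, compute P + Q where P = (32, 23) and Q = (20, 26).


P != Q, so use the chord formula.
s = (y2 - y1) / (x2 - x1) = (3) / (25) mod 37 = 9
x3 = s^2 - x1 - x2 mod 37 = 9^2 - 32 - 20 = 29
y3 = s (x1 - x3) - y1 mod 37 = 9 * (32 - 29) - 23 = 4

P + Q = (29, 4)


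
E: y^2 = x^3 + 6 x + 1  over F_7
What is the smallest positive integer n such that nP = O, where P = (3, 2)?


Compute successive multiples of P until we hit O:
  1P = (3, 2)
  2P = (3, 5)
  3P = O

ord(P) = 3


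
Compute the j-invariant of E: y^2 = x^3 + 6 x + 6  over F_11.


Delta = -16(4 a^3 + 27 b^2) mod 11 = 5
-1728 * (4 a)^3 = -1728 * (4*6)^3 mod 11 = 3
j = 3 * 5^(-1) mod 11 = 5

j = 5 (mod 11)


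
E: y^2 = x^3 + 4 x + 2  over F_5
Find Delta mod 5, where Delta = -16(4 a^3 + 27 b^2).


4 a^3 + 27 b^2 = 4*4^3 + 27*2^2 = 256 + 108 = 364
Delta = -16 * (364) = -5824
Delta mod 5 = 1

Delta = 1 (mod 5)


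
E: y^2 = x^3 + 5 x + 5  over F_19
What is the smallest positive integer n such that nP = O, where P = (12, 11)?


Compute successive multiples of P until we hit O:
  1P = (12, 11)
  2P = (14, 8)
  3P = (0, 9)
  4P = (16, 1)
  5P = (2, 2)
  6P = (6, 2)
  7P = (8, 14)
  8P = (15, 15)
  ... (continuing to 28P)
  28P = O

ord(P) = 28


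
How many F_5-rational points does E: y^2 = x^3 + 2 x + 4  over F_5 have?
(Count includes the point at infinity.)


For each x in F_5, count y with y^2 = x^3 + 2 x + 4 mod 5:
  x = 0: RHS = 4, y in [2, 3]  -> 2 point(s)
  x = 2: RHS = 1, y in [1, 4]  -> 2 point(s)
  x = 4: RHS = 1, y in [1, 4]  -> 2 point(s)
Affine points: 6. Add the point at infinity: total = 7.

#E(F_5) = 7


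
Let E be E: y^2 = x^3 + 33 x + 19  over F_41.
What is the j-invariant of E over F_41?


Delta = -16(4 a^3 + 27 b^2) mod 41 = 21
-1728 * (4 a)^3 = -1728 * (4*33)^3 mod 41 = 13
j = 13 * 21^(-1) mod 41 = 26

j = 26 (mod 41)


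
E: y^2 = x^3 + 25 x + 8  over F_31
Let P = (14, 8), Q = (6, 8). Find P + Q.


P != Q, so use the chord formula.
s = (y2 - y1) / (x2 - x1) = (0) / (23) mod 31 = 0
x3 = s^2 - x1 - x2 mod 31 = 0^2 - 14 - 6 = 11
y3 = s (x1 - x3) - y1 mod 31 = 0 * (14 - 11) - 8 = 23

P + Q = (11, 23)


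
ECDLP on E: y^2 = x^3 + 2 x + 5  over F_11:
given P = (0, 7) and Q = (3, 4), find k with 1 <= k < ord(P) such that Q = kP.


Enumerate multiples of P until we hit Q = (3, 4):
  1P = (0, 7)
  2P = (9, 9)
  3P = (3, 7)
  4P = (8, 4)
  5P = (4, 0)
  6P = (8, 7)
  7P = (3, 4)
Match found at i = 7.

k = 7


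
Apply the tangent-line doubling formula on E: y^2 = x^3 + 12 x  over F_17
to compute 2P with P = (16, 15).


Doubling: s = (3 x1^2 + a) / (2 y1)
s = (3*16^2 + 12) / (2*15) mod 17 = 9
x3 = s^2 - 2 x1 mod 17 = 9^2 - 2*16 = 15
y3 = s (x1 - x3) - y1 mod 17 = 9 * (16 - 15) - 15 = 11

2P = (15, 11)


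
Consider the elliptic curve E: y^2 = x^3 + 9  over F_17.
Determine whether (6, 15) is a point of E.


Check whether y^2 = x^3 + 0 x + 9 (mod 17) for (x, y) = (6, 15).
LHS: y^2 = 15^2 mod 17 = 4
RHS: x^3 + 0 x + 9 = 6^3 + 0*6 + 9 mod 17 = 4
LHS = RHS

Yes, on the curve


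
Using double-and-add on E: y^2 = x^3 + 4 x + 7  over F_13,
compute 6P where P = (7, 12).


k = 6 = 110_2 (binary, LSB first: 011)
Double-and-add from P = (7, 12):
  bit 0 = 0: acc unchanged = O
  bit 1 = 1: acc = O + (2, 7) = (2, 7)
  bit 2 = 1: acc = (2, 7) + (5, 10) = (7, 1)

6P = (7, 1)


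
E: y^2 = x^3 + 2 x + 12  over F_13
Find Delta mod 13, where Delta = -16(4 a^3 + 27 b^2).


4 a^3 + 27 b^2 = 4*2^3 + 27*12^2 = 32 + 3888 = 3920
Delta = -16 * (3920) = -62720
Delta mod 13 = 5

Delta = 5 (mod 13)


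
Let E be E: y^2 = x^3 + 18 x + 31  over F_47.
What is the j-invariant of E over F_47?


Delta = -16(4 a^3 + 27 b^2) mod 47 = 25
-1728 * (4 a)^3 = -1728 * (4*18)^3 mod 47 = 43
j = 43 * 25^(-1) mod 47 = 13

j = 13 (mod 47)


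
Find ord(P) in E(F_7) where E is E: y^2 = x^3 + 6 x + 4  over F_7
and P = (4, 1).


Compute successive multiples of P until we hit O:
  1P = (4, 1)
  2P = (0, 2)
  3P = (0, 5)
  4P = (4, 6)
  5P = O

ord(P) = 5


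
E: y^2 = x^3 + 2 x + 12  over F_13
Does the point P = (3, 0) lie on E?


Check whether y^2 = x^3 + 2 x + 12 (mod 13) for (x, y) = (3, 0).
LHS: y^2 = 0^2 mod 13 = 0
RHS: x^3 + 2 x + 12 = 3^3 + 2*3 + 12 mod 13 = 6
LHS != RHS

No, not on the curve


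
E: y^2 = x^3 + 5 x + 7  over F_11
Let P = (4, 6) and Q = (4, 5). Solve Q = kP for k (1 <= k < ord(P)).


Enumerate multiples of P until we hit Q = (4, 5):
  1P = (4, 6)
  2P = (7, 0)
  3P = (4, 5)
Match found at i = 3.

k = 3


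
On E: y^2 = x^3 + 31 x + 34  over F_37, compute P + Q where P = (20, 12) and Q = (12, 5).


P != Q, so use the chord formula.
s = (y2 - y1) / (x2 - x1) = (30) / (29) mod 37 = 24
x3 = s^2 - x1 - x2 mod 37 = 24^2 - 20 - 12 = 26
y3 = s (x1 - x3) - y1 mod 37 = 24 * (20 - 26) - 12 = 29

P + Q = (26, 29)


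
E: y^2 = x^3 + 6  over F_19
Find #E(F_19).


For each x in F_19, count y with y^2 = x^3 + 0 x + 6 mod 19:
  x = 0: RHS = 6, y in [5, 14]  -> 2 point(s)
  x = 1: RHS = 7, y in [8, 11]  -> 2 point(s)
  x = 5: RHS = 17, y in [6, 13]  -> 2 point(s)
  x = 7: RHS = 7, y in [8, 11]  -> 2 point(s)
  x = 8: RHS = 5, y in [9, 10]  -> 2 point(s)
  x = 11: RHS = 7, y in [8, 11]  -> 2 point(s)
  x = 12: RHS = 5, y in [9, 10]  -> 2 point(s)
  x = 16: RHS = 17, y in [6, 13]  -> 2 point(s)
  x = 17: RHS = 17, y in [6, 13]  -> 2 point(s)
  x = 18: RHS = 5, y in [9, 10]  -> 2 point(s)
Affine points: 20. Add the point at infinity: total = 21.

#E(F_19) = 21


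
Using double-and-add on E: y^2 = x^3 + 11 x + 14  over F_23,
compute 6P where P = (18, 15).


k = 6 = 110_2 (binary, LSB first: 011)
Double-and-add from P = (18, 15):
  bit 0 = 0: acc unchanged = O
  bit 1 = 1: acc = O + (22, 18) = (22, 18)
  bit 2 = 1: acc = (22, 18) + (15, 9) = (13, 10)

6P = (13, 10)


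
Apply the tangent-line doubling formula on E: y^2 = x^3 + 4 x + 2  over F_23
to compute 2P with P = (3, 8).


Doubling: s = (3 x1^2 + a) / (2 y1)
s = (3*3^2 + 4) / (2*8) mod 23 = 12
x3 = s^2 - 2 x1 mod 23 = 12^2 - 2*3 = 0
y3 = s (x1 - x3) - y1 mod 23 = 12 * (3 - 0) - 8 = 5

2P = (0, 5)


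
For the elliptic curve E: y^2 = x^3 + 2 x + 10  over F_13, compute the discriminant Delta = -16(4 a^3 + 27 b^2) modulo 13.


4 a^3 + 27 b^2 = 4*2^3 + 27*10^2 = 32 + 2700 = 2732
Delta = -16 * (2732) = -43712
Delta mod 13 = 7

Delta = 7 (mod 13)


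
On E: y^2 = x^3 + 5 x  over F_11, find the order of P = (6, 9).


Compute successive multiples of P until we hit O:
  1P = (6, 9)
  2P = (3, 8)
  3P = (7, 9)
  4P = (9, 2)
  5P = (10, 4)
  6P = (0, 0)
  7P = (10, 7)
  8P = (9, 9)
  ... (continuing to 12P)
  12P = O

ord(P) = 12


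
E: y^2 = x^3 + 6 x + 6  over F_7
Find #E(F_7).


For each x in F_7, count y with y^2 = x^3 + 6 x + 6 mod 7:
  x = 3: RHS = 2, y in [3, 4]  -> 2 point(s)
  x = 5: RHS = 0, y in [0]  -> 1 point(s)
Affine points: 3. Add the point at infinity: total = 4.

#E(F_7) = 4


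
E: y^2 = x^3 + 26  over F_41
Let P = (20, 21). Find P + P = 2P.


Doubling: s = (3 x1^2 + a) / (2 y1)
s = (3*20^2 + 0) / (2*21) mod 41 = 11
x3 = s^2 - 2 x1 mod 41 = 11^2 - 2*20 = 40
y3 = s (x1 - x3) - y1 mod 41 = 11 * (20 - 40) - 21 = 5

2P = (40, 5)


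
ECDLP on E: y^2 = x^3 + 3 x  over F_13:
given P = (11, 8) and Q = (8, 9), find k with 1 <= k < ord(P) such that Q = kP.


Enumerate multiples of P until we hit Q = (8, 9):
  1P = (11, 8)
  2P = (3, 6)
  3P = (8, 9)
Match found at i = 3.

k = 3


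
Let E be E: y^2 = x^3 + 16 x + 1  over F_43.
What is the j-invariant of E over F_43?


Delta = -16(4 a^3 + 27 b^2) mod 43 = 25
-1728 * (4 a)^3 = -1728 * (4*16)^3 mod 43 = 1
j = 1 * 25^(-1) mod 43 = 31

j = 31 (mod 43)


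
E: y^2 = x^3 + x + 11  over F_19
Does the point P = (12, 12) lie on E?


Check whether y^2 = x^3 + 1 x + 11 (mod 19) for (x, y) = (12, 12).
LHS: y^2 = 12^2 mod 19 = 11
RHS: x^3 + 1 x + 11 = 12^3 + 1*12 + 11 mod 19 = 3
LHS != RHS

No, not on the curve


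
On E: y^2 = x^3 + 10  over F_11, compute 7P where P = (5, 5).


k = 7 = 111_2 (binary, LSB first: 111)
Double-and-add from P = (5, 5):
  bit 0 = 1: acc = O + (5, 5) = (5, 5)
  bit 1 = 1: acc = (5, 5) + (5, 6) = O
  bit 2 = 1: acc = O + (5, 5) = (5, 5)

7P = (5, 5)


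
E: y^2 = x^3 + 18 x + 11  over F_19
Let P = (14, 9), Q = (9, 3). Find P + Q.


P != Q, so use the chord formula.
s = (y2 - y1) / (x2 - x1) = (13) / (14) mod 19 = 5
x3 = s^2 - x1 - x2 mod 19 = 5^2 - 14 - 9 = 2
y3 = s (x1 - x3) - y1 mod 19 = 5 * (14 - 2) - 9 = 13

P + Q = (2, 13)


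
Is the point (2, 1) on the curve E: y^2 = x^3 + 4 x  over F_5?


Check whether y^2 = x^3 + 4 x + 0 (mod 5) for (x, y) = (2, 1).
LHS: y^2 = 1^2 mod 5 = 1
RHS: x^3 + 4 x + 0 = 2^3 + 4*2 + 0 mod 5 = 1
LHS = RHS

Yes, on the curve


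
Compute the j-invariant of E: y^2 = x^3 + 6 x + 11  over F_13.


Delta = -16(4 a^3 + 27 b^2) mod 13 = 9
-1728 * (4 a)^3 = -1728 * (4*6)^3 mod 13 = 5
j = 5 * 9^(-1) mod 13 = 2

j = 2 (mod 13)


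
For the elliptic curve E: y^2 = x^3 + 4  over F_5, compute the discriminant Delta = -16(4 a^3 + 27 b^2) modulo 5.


4 a^3 + 27 b^2 = 4*0^3 + 27*4^2 = 0 + 432 = 432
Delta = -16 * (432) = -6912
Delta mod 5 = 3

Delta = 3 (mod 5)


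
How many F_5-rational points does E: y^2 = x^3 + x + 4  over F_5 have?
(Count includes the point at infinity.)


For each x in F_5, count y with y^2 = x^3 + 1 x + 4 mod 5:
  x = 0: RHS = 4, y in [2, 3]  -> 2 point(s)
  x = 1: RHS = 1, y in [1, 4]  -> 2 point(s)
  x = 2: RHS = 4, y in [2, 3]  -> 2 point(s)
  x = 3: RHS = 4, y in [2, 3]  -> 2 point(s)
Affine points: 8. Add the point at infinity: total = 9.

#E(F_5) = 9


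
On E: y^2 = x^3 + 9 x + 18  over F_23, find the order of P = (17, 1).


Compute successive multiples of P until we hit O:
  1P = (17, 1)
  2P = (13, 3)
  3P = (22, 13)
  4P = (10, 2)
  5P = (4, 7)
  6P = (18, 3)
  7P = (15, 3)
  8P = (15, 20)
  ... (continuing to 15P)
  15P = O

ord(P) = 15


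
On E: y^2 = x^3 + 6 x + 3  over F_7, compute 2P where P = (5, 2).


k = 2 = 10_2 (binary, LSB first: 01)
Double-and-add from P = (5, 2):
  bit 0 = 0: acc unchanged = O
  bit 1 = 1: acc = O + (5, 5) = (5, 5)

2P = (5, 5)


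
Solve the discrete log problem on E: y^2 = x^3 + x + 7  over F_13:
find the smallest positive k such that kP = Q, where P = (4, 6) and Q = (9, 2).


Enumerate multiples of P until we hit Q = (9, 2):
  1P = (4, 6)
  2P = (1, 3)
  3P = (9, 2)
Match found at i = 3.

k = 3


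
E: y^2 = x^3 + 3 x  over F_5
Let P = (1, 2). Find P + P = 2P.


Doubling: s = (3 x1^2 + a) / (2 y1)
s = (3*1^2 + 3) / (2*2) mod 5 = 4
x3 = s^2 - 2 x1 mod 5 = 4^2 - 2*1 = 4
y3 = s (x1 - x3) - y1 mod 5 = 4 * (1 - 4) - 2 = 1

2P = (4, 1)


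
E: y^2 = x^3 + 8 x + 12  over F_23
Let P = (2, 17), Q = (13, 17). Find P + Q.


P != Q, so use the chord formula.
s = (y2 - y1) / (x2 - x1) = (0) / (11) mod 23 = 0
x3 = s^2 - x1 - x2 mod 23 = 0^2 - 2 - 13 = 8
y3 = s (x1 - x3) - y1 mod 23 = 0 * (2 - 8) - 17 = 6

P + Q = (8, 6)


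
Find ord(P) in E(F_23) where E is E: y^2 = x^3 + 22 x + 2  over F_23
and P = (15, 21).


Compute successive multiples of P until we hit O:
  1P = (15, 21)
  2P = (9, 3)
  3P = (8, 0)
  4P = (9, 20)
  5P = (15, 2)
  6P = O

ord(P) = 6


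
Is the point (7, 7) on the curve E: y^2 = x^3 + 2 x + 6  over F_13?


Check whether y^2 = x^3 + 2 x + 6 (mod 13) for (x, y) = (7, 7).
LHS: y^2 = 7^2 mod 13 = 10
RHS: x^3 + 2 x + 6 = 7^3 + 2*7 + 6 mod 13 = 12
LHS != RHS

No, not on the curve


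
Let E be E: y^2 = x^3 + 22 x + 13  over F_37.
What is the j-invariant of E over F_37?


Delta = -16(4 a^3 + 27 b^2) mod 37 = 24
-1728 * (4 a)^3 = -1728 * (4*22)^3 mod 37 = 29
j = 29 * 24^(-1) mod 37 = 12

j = 12 (mod 37)


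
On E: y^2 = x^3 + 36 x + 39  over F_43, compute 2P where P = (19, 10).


Doubling: s = (3 x1^2 + a) / (2 y1)
s = (3*19^2 + 36) / (2*10) mod 43 = 28
x3 = s^2 - 2 x1 mod 43 = 28^2 - 2*19 = 15
y3 = s (x1 - x3) - y1 mod 43 = 28 * (19 - 15) - 10 = 16

2P = (15, 16)


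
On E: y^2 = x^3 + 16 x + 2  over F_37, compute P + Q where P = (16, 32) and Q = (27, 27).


P != Q, so use the chord formula.
s = (y2 - y1) / (x2 - x1) = (32) / (11) mod 37 = 13
x3 = s^2 - x1 - x2 mod 37 = 13^2 - 16 - 27 = 15
y3 = s (x1 - x3) - y1 mod 37 = 13 * (16 - 15) - 32 = 18

P + Q = (15, 18)


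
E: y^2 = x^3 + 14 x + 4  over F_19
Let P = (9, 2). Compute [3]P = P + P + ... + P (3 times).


k = 3 = 11_2 (binary, LSB first: 11)
Double-and-add from P = (9, 2):
  bit 0 = 1: acc = O + (9, 2) = (9, 2)
  bit 1 = 1: acc = (9, 2) + (12, 0) = (9, 17)

3P = (9, 17)


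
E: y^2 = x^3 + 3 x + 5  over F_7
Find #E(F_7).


For each x in F_7, count y with y^2 = x^3 + 3 x + 5 mod 7:
  x = 1: RHS = 2, y in [3, 4]  -> 2 point(s)
  x = 4: RHS = 4, y in [2, 5]  -> 2 point(s)
  x = 6: RHS = 1, y in [1, 6]  -> 2 point(s)
Affine points: 6. Add the point at infinity: total = 7.

#E(F_7) = 7


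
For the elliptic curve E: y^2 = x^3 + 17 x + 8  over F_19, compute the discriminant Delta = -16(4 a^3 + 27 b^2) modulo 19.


4 a^3 + 27 b^2 = 4*17^3 + 27*8^2 = 19652 + 1728 = 21380
Delta = -16 * (21380) = -342080
Delta mod 19 = 15

Delta = 15 (mod 19)


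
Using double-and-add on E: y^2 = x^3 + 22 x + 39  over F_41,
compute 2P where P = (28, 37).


k = 2 = 10_2 (binary, LSB first: 01)
Double-and-add from P = (28, 37):
  bit 0 = 0: acc unchanged = O
  bit 1 = 1: acc = O + (16, 10) = (16, 10)

2P = (16, 10)


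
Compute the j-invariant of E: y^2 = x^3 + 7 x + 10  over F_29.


Delta = -16(4 a^3 + 27 b^2) mod 29 = 11
-1728 * (4 a)^3 = -1728 * (4*7)^3 mod 29 = 17
j = 17 * 11^(-1) mod 29 = 20

j = 20 (mod 29)


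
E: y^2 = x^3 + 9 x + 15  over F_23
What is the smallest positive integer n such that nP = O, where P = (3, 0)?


Compute successive multiples of P until we hit O:
  1P = (3, 0)
  2P = O

ord(P) = 2


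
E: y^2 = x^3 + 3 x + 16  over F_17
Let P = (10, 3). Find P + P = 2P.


Doubling: s = (3 x1^2 + a) / (2 y1)
s = (3*10^2 + 3) / (2*3) mod 17 = 8
x3 = s^2 - 2 x1 mod 17 = 8^2 - 2*10 = 10
y3 = s (x1 - x3) - y1 mod 17 = 8 * (10 - 10) - 3 = 14

2P = (10, 14)


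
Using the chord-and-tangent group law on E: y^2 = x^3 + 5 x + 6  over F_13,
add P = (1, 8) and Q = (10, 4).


P != Q, so use the chord formula.
s = (y2 - y1) / (x2 - x1) = (9) / (9) mod 13 = 1
x3 = s^2 - x1 - x2 mod 13 = 1^2 - 1 - 10 = 3
y3 = s (x1 - x3) - y1 mod 13 = 1 * (1 - 3) - 8 = 3

P + Q = (3, 3)


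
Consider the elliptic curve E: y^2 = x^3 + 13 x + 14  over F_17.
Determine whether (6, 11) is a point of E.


Check whether y^2 = x^3 + 13 x + 14 (mod 17) for (x, y) = (6, 11).
LHS: y^2 = 11^2 mod 17 = 2
RHS: x^3 + 13 x + 14 = 6^3 + 13*6 + 14 mod 17 = 2
LHS = RHS

Yes, on the curve


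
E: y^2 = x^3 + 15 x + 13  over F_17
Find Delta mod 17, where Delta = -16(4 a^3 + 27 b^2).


4 a^3 + 27 b^2 = 4*15^3 + 27*13^2 = 13500 + 4563 = 18063
Delta = -16 * (18063) = -289008
Delta mod 17 = 9

Delta = 9 (mod 17)


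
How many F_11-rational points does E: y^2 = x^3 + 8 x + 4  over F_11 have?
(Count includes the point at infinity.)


For each x in F_11, count y with y^2 = x^3 + 8 x + 4 mod 11:
  x = 0: RHS = 4, y in [2, 9]  -> 2 point(s)
  x = 3: RHS = 0, y in [0]  -> 1 point(s)
  x = 4: RHS = 1, y in [1, 10]  -> 2 point(s)
  x = 5: RHS = 4, y in [2, 9]  -> 2 point(s)
  x = 6: RHS = 4, y in [2, 9]  -> 2 point(s)
Affine points: 9. Add the point at infinity: total = 10.

#E(F_11) = 10


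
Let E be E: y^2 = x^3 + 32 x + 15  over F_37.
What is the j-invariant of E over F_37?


Delta = -16(4 a^3 + 27 b^2) mod 37 = 7
-1728 * (4 a)^3 = -1728 * (4*32)^3 mod 37 = 23
j = 23 * 7^(-1) mod 37 = 35

j = 35 (mod 37)


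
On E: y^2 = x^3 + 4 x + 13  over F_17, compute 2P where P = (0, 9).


Doubling: s = (3 x1^2 + a) / (2 y1)
s = (3*0^2 + 4) / (2*9) mod 17 = 4
x3 = s^2 - 2 x1 mod 17 = 4^2 - 2*0 = 16
y3 = s (x1 - x3) - y1 mod 17 = 4 * (0 - 16) - 9 = 12

2P = (16, 12)


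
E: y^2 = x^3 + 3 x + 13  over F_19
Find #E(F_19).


For each x in F_19, count y with y^2 = x^3 + 3 x + 13 mod 19:
  x = 1: RHS = 17, y in [6, 13]  -> 2 point(s)
  x = 3: RHS = 11, y in [7, 12]  -> 2 point(s)
  x = 5: RHS = 1, y in [1, 18]  -> 2 point(s)
  x = 6: RHS = 0, y in [0]  -> 1 point(s)
  x = 7: RHS = 16, y in [4, 15]  -> 2 point(s)
  x = 8: RHS = 17, y in [6, 13]  -> 2 point(s)
  x = 9: RHS = 9, y in [3, 16]  -> 2 point(s)
  x = 10: RHS = 17, y in [6, 13]  -> 2 point(s)
  x = 11: RHS = 9, y in [3, 16]  -> 2 point(s)
  x = 13: RHS = 7, y in [8, 11]  -> 2 point(s)
  x = 14: RHS = 6, y in [5, 14]  -> 2 point(s)
  x = 18: RHS = 9, y in [3, 16]  -> 2 point(s)
Affine points: 23. Add the point at infinity: total = 24.

#E(F_19) = 24


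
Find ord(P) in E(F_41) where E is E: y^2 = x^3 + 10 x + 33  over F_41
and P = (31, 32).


Compute successive multiples of P until we hit O:
  1P = (31, 32)
  2P = (21, 19)
  3P = (28, 17)
  4P = (7, 6)
  5P = (13, 8)
  6P = (17, 14)
  7P = (39, 28)
  8P = (2, 15)
  ... (continuing to 40P)
  40P = O

ord(P) = 40


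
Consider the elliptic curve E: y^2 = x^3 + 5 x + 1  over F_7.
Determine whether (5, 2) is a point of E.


Check whether y^2 = x^3 + 5 x + 1 (mod 7) for (x, y) = (5, 2).
LHS: y^2 = 2^2 mod 7 = 4
RHS: x^3 + 5 x + 1 = 5^3 + 5*5 + 1 mod 7 = 4
LHS = RHS

Yes, on the curve


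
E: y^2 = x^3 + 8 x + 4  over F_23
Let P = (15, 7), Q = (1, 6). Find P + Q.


P != Q, so use the chord formula.
s = (y2 - y1) / (x2 - x1) = (22) / (9) mod 23 = 5
x3 = s^2 - x1 - x2 mod 23 = 5^2 - 15 - 1 = 9
y3 = s (x1 - x3) - y1 mod 23 = 5 * (15 - 9) - 7 = 0

P + Q = (9, 0)


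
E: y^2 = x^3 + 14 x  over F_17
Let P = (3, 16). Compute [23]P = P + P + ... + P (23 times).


k = 23 = 10111_2 (binary, LSB first: 11101)
Double-and-add from P = (3, 16):
  bit 0 = 1: acc = O + (3, 16) = (3, 16)
  bit 1 = 1: acc = (3, 16) + (2, 6) = (10, 16)
  bit 2 = 1: acc = (10, 16) + (4, 1) = (5, 5)
  bit 3 = 0: acc unchanged = (5, 5)
  bit 4 = 1: acc = (5, 5) + (15, 10) = (10, 1)

23P = (10, 1)


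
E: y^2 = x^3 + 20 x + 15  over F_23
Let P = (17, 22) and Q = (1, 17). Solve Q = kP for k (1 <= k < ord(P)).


Enumerate multiples of P until we hit Q = (1, 17):
  1P = (17, 22)
  2P = (14, 16)
  3P = (19, 20)
  4P = (11, 18)
  5P = (21, 6)
  6P = (1, 6)
  7P = (6, 12)
  8P = (9, 2)
  9P = (9, 21)
  10P = (6, 11)
  11P = (1, 17)
Match found at i = 11.

k = 11


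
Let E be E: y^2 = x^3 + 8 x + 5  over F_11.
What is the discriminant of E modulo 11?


4 a^3 + 27 b^2 = 4*8^3 + 27*5^2 = 2048 + 675 = 2723
Delta = -16 * (2723) = -43568
Delta mod 11 = 3

Delta = 3 (mod 11)


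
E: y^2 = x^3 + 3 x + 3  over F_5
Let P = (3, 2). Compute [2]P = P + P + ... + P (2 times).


k = 2 = 10_2 (binary, LSB first: 01)
Double-and-add from P = (3, 2):
  bit 0 = 0: acc unchanged = O
  bit 1 = 1: acc = O + (4, 3) = (4, 3)

2P = (4, 3)


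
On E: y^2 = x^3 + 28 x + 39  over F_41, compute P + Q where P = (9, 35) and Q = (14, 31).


P != Q, so use the chord formula.
s = (y2 - y1) / (x2 - x1) = (37) / (5) mod 41 = 32
x3 = s^2 - x1 - x2 mod 41 = 32^2 - 9 - 14 = 17
y3 = s (x1 - x3) - y1 mod 41 = 32 * (9 - 17) - 35 = 37

P + Q = (17, 37)


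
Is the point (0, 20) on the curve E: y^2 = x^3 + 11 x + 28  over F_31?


Check whether y^2 = x^3 + 11 x + 28 (mod 31) for (x, y) = (0, 20).
LHS: y^2 = 20^2 mod 31 = 28
RHS: x^3 + 11 x + 28 = 0^3 + 11*0 + 28 mod 31 = 28
LHS = RHS

Yes, on the curve


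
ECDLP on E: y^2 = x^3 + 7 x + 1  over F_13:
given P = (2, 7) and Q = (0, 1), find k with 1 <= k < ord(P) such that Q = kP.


Enumerate multiples of P until we hit Q = (0, 1):
  1P = (2, 7)
  2P = (6, 8)
  3P = (1, 3)
  4P = (0, 1)
Match found at i = 4.

k = 4


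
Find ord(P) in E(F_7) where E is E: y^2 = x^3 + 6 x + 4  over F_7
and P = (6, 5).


Compute successive multiples of P until we hit O:
  1P = (6, 5)
  2P = (4, 1)
  3P = (1, 5)
  4P = (0, 2)
  5P = (3, 0)
  6P = (0, 5)
  7P = (1, 2)
  8P = (4, 6)
  ... (continuing to 10P)
  10P = O

ord(P) = 10


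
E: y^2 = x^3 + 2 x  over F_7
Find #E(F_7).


For each x in F_7, count y with y^2 = x^3 + 2 x + 0 mod 7:
  x = 0: RHS = 0, y in [0]  -> 1 point(s)
  x = 4: RHS = 2, y in [3, 4]  -> 2 point(s)
  x = 5: RHS = 2, y in [3, 4]  -> 2 point(s)
  x = 6: RHS = 4, y in [2, 5]  -> 2 point(s)
Affine points: 7. Add the point at infinity: total = 8.

#E(F_7) = 8


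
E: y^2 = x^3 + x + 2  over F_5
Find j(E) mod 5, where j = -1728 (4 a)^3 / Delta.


Delta = -16(4 a^3 + 27 b^2) mod 5 = 3
-1728 * (4 a)^3 = -1728 * (4*1)^3 mod 5 = 3
j = 3 * 3^(-1) mod 5 = 1

j = 1 (mod 5)


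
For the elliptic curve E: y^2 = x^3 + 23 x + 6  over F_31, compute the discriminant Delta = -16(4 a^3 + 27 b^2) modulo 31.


4 a^3 + 27 b^2 = 4*23^3 + 27*6^2 = 48668 + 972 = 49640
Delta = -16 * (49640) = -794240
Delta mod 31 = 11

Delta = 11 (mod 31)


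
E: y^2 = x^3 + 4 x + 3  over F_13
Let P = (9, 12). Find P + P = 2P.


Doubling: s = (3 x1^2 + a) / (2 y1)
s = (3*9^2 + 4) / (2*12) mod 13 = 0
x3 = s^2 - 2 x1 mod 13 = 0^2 - 2*9 = 8
y3 = s (x1 - x3) - y1 mod 13 = 0 * (9 - 8) - 12 = 1

2P = (8, 1)


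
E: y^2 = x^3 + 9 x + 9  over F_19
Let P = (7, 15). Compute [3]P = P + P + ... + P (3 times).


k = 3 = 11_2 (binary, LSB first: 11)
Double-and-add from P = (7, 15):
  bit 0 = 1: acc = O + (7, 15) = (7, 15)
  bit 1 = 1: acc = (7, 15) + (10, 15) = (2, 4)

3P = (2, 4)


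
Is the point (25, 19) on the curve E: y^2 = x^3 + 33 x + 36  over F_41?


Check whether y^2 = x^3 + 33 x + 36 (mod 41) for (x, y) = (25, 19).
LHS: y^2 = 19^2 mod 41 = 33
RHS: x^3 + 33 x + 36 = 25^3 + 33*25 + 36 mod 41 = 4
LHS != RHS

No, not on the curve


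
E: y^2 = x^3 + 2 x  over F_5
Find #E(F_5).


For each x in F_5, count y with y^2 = x^3 + 2 x + 0 mod 5:
  x = 0: RHS = 0, y in [0]  -> 1 point(s)
Affine points: 1. Add the point at infinity: total = 2.

#E(F_5) = 2


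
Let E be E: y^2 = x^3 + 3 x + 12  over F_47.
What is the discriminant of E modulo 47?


4 a^3 + 27 b^2 = 4*3^3 + 27*12^2 = 108 + 3888 = 3996
Delta = -16 * (3996) = -63936
Delta mod 47 = 31

Delta = 31 (mod 47)


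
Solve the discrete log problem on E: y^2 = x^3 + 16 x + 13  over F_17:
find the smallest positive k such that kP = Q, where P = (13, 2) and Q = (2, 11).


Enumerate multiples of P until we hit Q = (2, 11):
  1P = (13, 2)
  2P = (9, 11)
  3P = (16, 9)
  4P = (1, 9)
  5P = (7, 3)
  6P = (6, 11)
  7P = (0, 8)
  8P = (2, 6)
  9P = (10, 0)
  10P = (2, 11)
Match found at i = 10.

k = 10


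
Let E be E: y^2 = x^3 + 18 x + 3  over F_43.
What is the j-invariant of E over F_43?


Delta = -16(4 a^3 + 27 b^2) mod 43 = 17
-1728 * (4 a)^3 = -1728 * (4*18)^3 mod 43 = 22
j = 22 * 17^(-1) mod 43 = 19

j = 19 (mod 43)


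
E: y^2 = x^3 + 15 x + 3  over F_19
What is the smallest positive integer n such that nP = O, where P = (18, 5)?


Compute successive multiples of P until we hit O:
  1P = (18, 5)
  2P = (6, 9)
  3P = (12, 12)
  4P = (12, 7)
  5P = (6, 10)
  6P = (18, 14)
  7P = O

ord(P) = 7


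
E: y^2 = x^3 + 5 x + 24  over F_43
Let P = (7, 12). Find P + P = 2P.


Doubling: s = (3 x1^2 + a) / (2 y1)
s = (3*7^2 + 5) / (2*12) mod 43 = 35
x3 = s^2 - 2 x1 mod 43 = 35^2 - 2*7 = 7
y3 = s (x1 - x3) - y1 mod 43 = 35 * (7 - 7) - 12 = 31

2P = (7, 31)


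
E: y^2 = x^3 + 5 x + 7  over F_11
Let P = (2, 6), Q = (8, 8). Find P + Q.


P != Q, so use the chord formula.
s = (y2 - y1) / (x2 - x1) = (2) / (6) mod 11 = 4
x3 = s^2 - x1 - x2 mod 11 = 4^2 - 2 - 8 = 6
y3 = s (x1 - x3) - y1 mod 11 = 4 * (2 - 6) - 6 = 0

P + Q = (6, 0)


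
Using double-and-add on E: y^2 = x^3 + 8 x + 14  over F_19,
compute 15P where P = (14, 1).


k = 15 = 1111_2 (binary, LSB first: 1111)
Double-and-add from P = (14, 1):
  bit 0 = 1: acc = O + (14, 1) = (14, 1)
  bit 1 = 1: acc = (14, 1) + (8, 1) = (16, 18)
  bit 2 = 1: acc = (16, 18) + (9, 13) = (17, 3)
  bit 3 = 1: acc = (17, 3) + (18, 9) = (1, 17)

15P = (1, 17)


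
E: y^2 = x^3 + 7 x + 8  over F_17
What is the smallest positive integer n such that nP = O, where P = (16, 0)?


Compute successive multiples of P until we hit O:
  1P = (16, 0)
  2P = O

ord(P) = 2


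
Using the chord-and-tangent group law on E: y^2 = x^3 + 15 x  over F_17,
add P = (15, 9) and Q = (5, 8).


P != Q, so use the chord formula.
s = (y2 - y1) / (x2 - x1) = (16) / (7) mod 17 = 12
x3 = s^2 - x1 - x2 mod 17 = 12^2 - 15 - 5 = 5
y3 = s (x1 - x3) - y1 mod 17 = 12 * (15 - 5) - 9 = 9

P + Q = (5, 9)


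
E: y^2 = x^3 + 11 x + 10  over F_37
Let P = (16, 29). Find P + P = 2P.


Doubling: s = (3 x1^2 + a) / (2 y1)
s = (3*16^2 + 11) / (2*29) mod 37 = 23
x3 = s^2 - 2 x1 mod 37 = 23^2 - 2*16 = 16
y3 = s (x1 - x3) - y1 mod 37 = 23 * (16 - 16) - 29 = 8

2P = (16, 8)


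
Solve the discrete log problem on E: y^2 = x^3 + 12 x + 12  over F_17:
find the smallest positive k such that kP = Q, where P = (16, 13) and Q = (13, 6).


Enumerate multiples of P until we hit Q = (13, 6):
  1P = (16, 13)
  2P = (1, 12)
  3P = (13, 11)
  4P = (13, 6)
Match found at i = 4.

k = 4


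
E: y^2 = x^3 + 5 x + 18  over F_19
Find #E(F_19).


For each x in F_19, count y with y^2 = x^3 + 5 x + 18 mod 19:
  x = 1: RHS = 5, y in [9, 10]  -> 2 point(s)
  x = 2: RHS = 17, y in [6, 13]  -> 2 point(s)
  x = 4: RHS = 7, y in [8, 11]  -> 2 point(s)
  x = 5: RHS = 16, y in [4, 15]  -> 2 point(s)
  x = 6: RHS = 17, y in [6, 13]  -> 2 point(s)
  x = 7: RHS = 16, y in [4, 15]  -> 2 point(s)
  x = 8: RHS = 0, y in [0]  -> 1 point(s)
  x = 10: RHS = 4, y in [2, 17]  -> 2 point(s)
  x = 11: RHS = 17, y in [6, 13]  -> 2 point(s)
  x = 12: RHS = 1, y in [1, 18]  -> 2 point(s)
  x = 13: RHS = 0, y in [0]  -> 1 point(s)
  x = 14: RHS = 1, y in [1, 18]  -> 2 point(s)
  x = 17: RHS = 0, y in [0]  -> 1 point(s)
Affine points: 23. Add the point at infinity: total = 24.

#E(F_19) = 24


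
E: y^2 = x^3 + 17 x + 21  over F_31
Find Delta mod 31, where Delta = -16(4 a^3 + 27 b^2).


4 a^3 + 27 b^2 = 4*17^3 + 27*21^2 = 19652 + 11907 = 31559
Delta = -16 * (31559) = -504944
Delta mod 31 = 15

Delta = 15 (mod 31)


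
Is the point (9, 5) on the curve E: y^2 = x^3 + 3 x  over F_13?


Check whether y^2 = x^3 + 3 x + 0 (mod 13) for (x, y) = (9, 5).
LHS: y^2 = 5^2 mod 13 = 12
RHS: x^3 + 3 x + 0 = 9^3 + 3*9 + 0 mod 13 = 2
LHS != RHS

No, not on the curve


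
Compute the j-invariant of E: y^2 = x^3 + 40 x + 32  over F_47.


Delta = -16(4 a^3 + 27 b^2) mod 47 = 46
-1728 * (4 a)^3 = -1728 * (4*40)^3 mod 47 = 14
j = 14 * 46^(-1) mod 47 = 33

j = 33 (mod 47)


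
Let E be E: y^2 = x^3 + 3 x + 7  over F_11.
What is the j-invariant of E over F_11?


Delta = -16(4 a^3 + 27 b^2) mod 11 = 6
-1728 * (4 a)^3 = -1728 * (4*3)^3 mod 11 = 10
j = 10 * 6^(-1) mod 11 = 9

j = 9 (mod 11)


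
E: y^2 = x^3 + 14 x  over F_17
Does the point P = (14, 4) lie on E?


Check whether y^2 = x^3 + 14 x + 0 (mod 17) for (x, y) = (14, 4).
LHS: y^2 = 4^2 mod 17 = 16
RHS: x^3 + 14 x + 0 = 14^3 + 14*14 + 0 mod 17 = 16
LHS = RHS

Yes, on the curve


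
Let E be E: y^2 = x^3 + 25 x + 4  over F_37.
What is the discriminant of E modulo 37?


4 a^3 + 27 b^2 = 4*25^3 + 27*4^2 = 62500 + 432 = 62932
Delta = -16 * (62932) = -1006912
Delta mod 37 = 6

Delta = 6 (mod 37)


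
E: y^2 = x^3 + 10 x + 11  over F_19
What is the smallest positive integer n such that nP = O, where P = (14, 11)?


Compute successive multiples of P until we hit O:
  1P = (14, 11)
  2P = (0, 12)
  3P = (2, 18)
  4P = (4, 18)
  5P = (7, 5)
  6P = (3, 12)
  7P = (13, 1)
  8P = (16, 7)
  ... (continuing to 22P)
  22P = O

ord(P) = 22


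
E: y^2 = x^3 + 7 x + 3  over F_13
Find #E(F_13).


For each x in F_13, count y with y^2 = x^3 + 7 x + 3 mod 13:
  x = 0: RHS = 3, y in [4, 9]  -> 2 point(s)
  x = 2: RHS = 12, y in [5, 8]  -> 2 point(s)
  x = 3: RHS = 12, y in [5, 8]  -> 2 point(s)
  x = 4: RHS = 4, y in [2, 11]  -> 2 point(s)
  x = 6: RHS = 1, y in [1, 12]  -> 2 point(s)
  x = 8: RHS = 12, y in [5, 8]  -> 2 point(s)
Affine points: 12. Add the point at infinity: total = 13.

#E(F_13) = 13


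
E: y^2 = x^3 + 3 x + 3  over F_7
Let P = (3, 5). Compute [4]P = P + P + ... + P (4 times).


k = 4 = 100_2 (binary, LSB first: 001)
Double-and-add from P = (3, 5):
  bit 0 = 0: acc unchanged = O
  bit 1 = 0: acc unchanged = O
  bit 2 = 1: acc = O + (3, 5) = (3, 5)

4P = (3, 5)


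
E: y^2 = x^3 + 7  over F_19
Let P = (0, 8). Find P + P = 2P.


Doubling: s = (3 x1^2 + a) / (2 y1)
s = (3*0^2 + 0) / (2*8) mod 19 = 0
x3 = s^2 - 2 x1 mod 19 = 0^2 - 2*0 = 0
y3 = s (x1 - x3) - y1 mod 19 = 0 * (0 - 0) - 8 = 11

2P = (0, 11)


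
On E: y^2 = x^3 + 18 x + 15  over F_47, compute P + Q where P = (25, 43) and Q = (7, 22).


P != Q, so use the chord formula.
s = (y2 - y1) / (x2 - x1) = (26) / (29) mod 47 = 9
x3 = s^2 - x1 - x2 mod 47 = 9^2 - 25 - 7 = 2
y3 = s (x1 - x3) - y1 mod 47 = 9 * (25 - 2) - 43 = 23

P + Q = (2, 23)


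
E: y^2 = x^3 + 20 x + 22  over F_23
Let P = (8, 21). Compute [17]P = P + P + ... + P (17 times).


k = 17 = 10001_2 (binary, LSB first: 10001)
Double-and-add from P = (8, 21):
  bit 0 = 1: acc = O + (8, 21) = (8, 21)
  bit 1 = 0: acc unchanged = (8, 21)
  bit 2 = 0: acc unchanged = (8, 21)
  bit 3 = 0: acc unchanged = (8, 21)
  bit 4 = 1: acc = (8, 21) + (6, 17) = (13, 15)

17P = (13, 15)


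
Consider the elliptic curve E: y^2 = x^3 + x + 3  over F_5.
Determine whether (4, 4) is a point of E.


Check whether y^2 = x^3 + 1 x + 3 (mod 5) for (x, y) = (4, 4).
LHS: y^2 = 4^2 mod 5 = 1
RHS: x^3 + 1 x + 3 = 4^3 + 1*4 + 3 mod 5 = 1
LHS = RHS

Yes, on the curve


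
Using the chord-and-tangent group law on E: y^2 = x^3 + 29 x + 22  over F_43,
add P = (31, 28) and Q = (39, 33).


P != Q, so use the chord formula.
s = (y2 - y1) / (x2 - x1) = (5) / (8) mod 43 = 6
x3 = s^2 - x1 - x2 mod 43 = 6^2 - 31 - 39 = 9
y3 = s (x1 - x3) - y1 mod 43 = 6 * (31 - 9) - 28 = 18

P + Q = (9, 18)


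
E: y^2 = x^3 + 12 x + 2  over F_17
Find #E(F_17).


For each x in F_17, count y with y^2 = x^3 + 12 x + 2 mod 17:
  x = 0: RHS = 2, y in [6, 11]  -> 2 point(s)
  x = 1: RHS = 15, y in [7, 10]  -> 2 point(s)
  x = 2: RHS = 0, y in [0]  -> 1 point(s)
  x = 5: RHS = 0, y in [0]  -> 1 point(s)
  x = 6: RHS = 1, y in [1, 16]  -> 2 point(s)
  x = 7: RHS = 4, y in [2, 15]  -> 2 point(s)
  x = 8: RHS = 15, y in [7, 10]  -> 2 point(s)
  x = 10: RHS = 0, y in [0]  -> 1 point(s)
  x = 12: RHS = 4, y in [2, 15]  -> 2 point(s)
  x = 13: RHS = 9, y in [3, 14]  -> 2 point(s)
  x = 15: RHS = 4, y in [2, 15]  -> 2 point(s)
Affine points: 19. Add the point at infinity: total = 20.

#E(F_17) = 20


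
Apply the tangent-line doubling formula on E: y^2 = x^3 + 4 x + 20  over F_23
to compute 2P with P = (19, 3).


Doubling: s = (3 x1^2 + a) / (2 y1)
s = (3*19^2 + 4) / (2*3) mod 23 = 1
x3 = s^2 - 2 x1 mod 23 = 1^2 - 2*19 = 9
y3 = s (x1 - x3) - y1 mod 23 = 1 * (19 - 9) - 3 = 7

2P = (9, 7)


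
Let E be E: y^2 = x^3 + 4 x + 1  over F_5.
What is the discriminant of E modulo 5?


4 a^3 + 27 b^2 = 4*4^3 + 27*1^2 = 256 + 27 = 283
Delta = -16 * (283) = -4528
Delta mod 5 = 2

Delta = 2 (mod 5)


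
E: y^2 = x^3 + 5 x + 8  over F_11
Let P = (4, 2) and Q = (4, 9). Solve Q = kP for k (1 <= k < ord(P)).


Enumerate multiples of P until we hit Q = (4, 9):
  1P = (4, 2)
  2P = (6, 10)
  3P = (6, 1)
  4P = (4, 9)
Match found at i = 4.

k = 4


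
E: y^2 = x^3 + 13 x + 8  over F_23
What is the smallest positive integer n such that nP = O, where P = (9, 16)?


Compute successive multiples of P until we hit O:
  1P = (9, 16)
  2P = (0, 10)
  3P = (17, 17)
  4P = (6, 16)
  5P = (8, 7)
  6P = (18, 18)
  7P = (4, 3)
  8P = (14, 17)
  ... (continuing to 21P)
  21P = O

ord(P) = 21


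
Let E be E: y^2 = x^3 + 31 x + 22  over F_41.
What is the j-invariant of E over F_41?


Delta = -16(4 a^3 + 27 b^2) mod 41 = 11
-1728 * (4 a)^3 = -1728 * (4*31)^3 mod 41 = 35
j = 35 * 11^(-1) mod 41 = 33

j = 33 (mod 41)


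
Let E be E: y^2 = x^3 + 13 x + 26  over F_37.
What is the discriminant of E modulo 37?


4 a^3 + 27 b^2 = 4*13^3 + 27*26^2 = 8788 + 18252 = 27040
Delta = -16 * (27040) = -432640
Delta mod 37 = 1

Delta = 1 (mod 37)


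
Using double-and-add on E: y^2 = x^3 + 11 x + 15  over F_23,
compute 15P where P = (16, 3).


k = 15 = 1111_2 (binary, LSB first: 1111)
Double-and-add from P = (16, 3):
  bit 0 = 1: acc = O + (16, 3) = (16, 3)
  bit 1 = 1: acc = (16, 3) + (20, 22) = (11, 15)
  bit 2 = 1: acc = (11, 15) + (22, 16) = (17, 20)
  bit 3 = 1: acc = (17, 20) + (3, 11) = (4, 13)

15P = (4, 13)


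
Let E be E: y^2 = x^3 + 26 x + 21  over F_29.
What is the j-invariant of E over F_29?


Delta = -16(4 a^3 + 27 b^2) mod 29 = 6
-1728 * (4 a)^3 = -1728 * (4*26)^3 mod 29 = 28
j = 28 * 6^(-1) mod 29 = 24

j = 24 (mod 29)


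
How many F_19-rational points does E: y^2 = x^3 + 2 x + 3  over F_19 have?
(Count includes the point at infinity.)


For each x in F_19, count y with y^2 = x^3 + 2 x + 3 mod 19:
  x = 1: RHS = 6, y in [5, 14]  -> 2 point(s)
  x = 3: RHS = 17, y in [6, 13]  -> 2 point(s)
  x = 5: RHS = 5, y in [9, 10]  -> 2 point(s)
  x = 9: RHS = 9, y in [3, 16]  -> 2 point(s)
  x = 10: RHS = 16, y in [4, 15]  -> 2 point(s)
  x = 11: RHS = 7, y in [8, 11]  -> 2 point(s)
  x = 12: RHS = 7, y in [8, 11]  -> 2 point(s)
  x = 14: RHS = 1, y in [1, 18]  -> 2 point(s)
  x = 15: RHS = 7, y in [8, 11]  -> 2 point(s)
  x = 18: RHS = 0, y in [0]  -> 1 point(s)
Affine points: 19. Add the point at infinity: total = 20.

#E(F_19) = 20


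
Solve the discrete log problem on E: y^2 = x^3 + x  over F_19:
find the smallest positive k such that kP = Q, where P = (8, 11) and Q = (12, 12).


Enumerate multiples of P until we hit Q = (12, 12):
  1P = (8, 11)
  2P = (4, 12)
  3P = (13, 14)
  4P = (9, 15)
  5P = (18, 6)
  6P = (17, 3)
  7P = (3, 12)
  8P = (5, 15)
  9P = (12, 7)
  10P = (0, 0)
  11P = (12, 12)
Match found at i = 11.

k = 11


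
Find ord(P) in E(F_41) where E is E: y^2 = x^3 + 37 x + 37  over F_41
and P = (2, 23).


Compute successive multiples of P until we hit O:
  1P = (2, 23)
  2P = (33, 34)
  3P = (15, 20)
  4P = (34, 38)
  5P = (26, 17)
  6P = (31, 15)
  7P = (13, 38)
  8P = (16, 25)
  ... (continuing to 38P)
  38P = O

ord(P) = 38


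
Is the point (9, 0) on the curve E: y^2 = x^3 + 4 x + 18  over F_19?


Check whether y^2 = x^3 + 4 x + 18 (mod 19) for (x, y) = (9, 0).
LHS: y^2 = 0^2 mod 19 = 0
RHS: x^3 + 4 x + 18 = 9^3 + 4*9 + 18 mod 19 = 4
LHS != RHS

No, not on the curve


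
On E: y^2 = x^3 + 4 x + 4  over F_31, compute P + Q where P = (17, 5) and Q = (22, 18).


P != Q, so use the chord formula.
s = (y2 - y1) / (x2 - x1) = (13) / (5) mod 31 = 15
x3 = s^2 - x1 - x2 mod 31 = 15^2 - 17 - 22 = 0
y3 = s (x1 - x3) - y1 mod 31 = 15 * (17 - 0) - 5 = 2

P + Q = (0, 2)


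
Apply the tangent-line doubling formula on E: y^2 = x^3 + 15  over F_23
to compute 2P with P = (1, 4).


Doubling: s = (3 x1^2 + a) / (2 y1)
s = (3*1^2 + 0) / (2*4) mod 23 = 9
x3 = s^2 - 2 x1 mod 23 = 9^2 - 2*1 = 10
y3 = s (x1 - x3) - y1 mod 23 = 9 * (1 - 10) - 4 = 7

2P = (10, 7)


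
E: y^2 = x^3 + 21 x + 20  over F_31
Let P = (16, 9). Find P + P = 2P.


Doubling: s = (3 x1^2 + a) / (2 y1)
s = (3*16^2 + 21) / (2*9) mod 31 = 18
x3 = s^2 - 2 x1 mod 31 = 18^2 - 2*16 = 13
y3 = s (x1 - x3) - y1 mod 31 = 18 * (16 - 13) - 9 = 14

2P = (13, 14)


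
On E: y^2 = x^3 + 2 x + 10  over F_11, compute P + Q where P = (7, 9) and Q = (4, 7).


P != Q, so use the chord formula.
s = (y2 - y1) / (x2 - x1) = (9) / (8) mod 11 = 8
x3 = s^2 - x1 - x2 mod 11 = 8^2 - 7 - 4 = 9
y3 = s (x1 - x3) - y1 mod 11 = 8 * (7 - 9) - 9 = 8

P + Q = (9, 8)


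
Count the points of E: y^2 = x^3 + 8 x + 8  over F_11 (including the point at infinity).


For each x in F_11, count y with y^2 = x^3 + 8 x + 8 mod 11:
  x = 3: RHS = 4, y in [2, 9]  -> 2 point(s)
  x = 4: RHS = 5, y in [4, 7]  -> 2 point(s)
  x = 7: RHS = 0, y in [0]  -> 1 point(s)
  x = 8: RHS = 1, y in [1, 10]  -> 2 point(s)
Affine points: 7. Add the point at infinity: total = 8.

#E(F_11) = 8


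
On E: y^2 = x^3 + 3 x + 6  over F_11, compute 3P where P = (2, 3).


k = 3 = 11_2 (binary, LSB first: 11)
Double-and-add from P = (2, 3):
  bit 0 = 1: acc = O + (2, 3) = (2, 3)
  bit 1 = 1: acc = (2, 3) + (5, 6) = (5, 5)

3P = (5, 5)


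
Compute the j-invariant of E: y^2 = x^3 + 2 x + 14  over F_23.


Delta = -16(4 a^3 + 27 b^2) mod 23 = 8
-1728 * (4 a)^3 = -1728 * (4*2)^3 mod 23 = 5
j = 5 * 8^(-1) mod 23 = 15

j = 15 (mod 23)


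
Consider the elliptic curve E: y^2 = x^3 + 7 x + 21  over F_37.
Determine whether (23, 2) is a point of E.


Check whether y^2 = x^3 + 7 x + 21 (mod 37) for (x, y) = (23, 2).
LHS: y^2 = 2^2 mod 37 = 4
RHS: x^3 + 7 x + 21 = 23^3 + 7*23 + 21 mod 37 = 28
LHS != RHS

No, not on the curve


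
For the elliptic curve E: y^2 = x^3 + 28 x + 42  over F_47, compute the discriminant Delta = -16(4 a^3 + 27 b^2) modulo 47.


4 a^3 + 27 b^2 = 4*28^3 + 27*42^2 = 87808 + 47628 = 135436
Delta = -16 * (135436) = -2166976
Delta mod 47 = 6

Delta = 6 (mod 47)


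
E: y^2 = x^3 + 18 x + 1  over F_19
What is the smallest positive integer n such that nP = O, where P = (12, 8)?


Compute successive multiples of P until we hit O:
  1P = (12, 8)
  2P = (18, 18)
  3P = (15, 6)
  4P = (3, 5)
  5P = (2, 8)
  6P = (5, 11)
  7P = (8, 12)
  8P = (0, 18)
  ... (continuing to 22P)
  22P = O

ord(P) = 22


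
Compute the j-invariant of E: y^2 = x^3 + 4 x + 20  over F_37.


Delta = -16(4 a^3 + 27 b^2) mod 37 = 1
-1728 * (4 a)^3 = -1728 * (4*4)^3 mod 37 = 27
j = 27 * 1^(-1) mod 37 = 27

j = 27 (mod 37)


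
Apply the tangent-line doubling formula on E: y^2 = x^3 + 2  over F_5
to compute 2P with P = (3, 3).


Doubling: s = (3 x1^2 + a) / (2 y1)
s = (3*3^2 + 0) / (2*3) mod 5 = 2
x3 = s^2 - 2 x1 mod 5 = 2^2 - 2*3 = 3
y3 = s (x1 - x3) - y1 mod 5 = 2 * (3 - 3) - 3 = 2

2P = (3, 2)


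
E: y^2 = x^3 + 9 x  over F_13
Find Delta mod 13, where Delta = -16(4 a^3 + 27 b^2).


4 a^3 + 27 b^2 = 4*9^3 + 27*0^2 = 2916 + 0 = 2916
Delta = -16 * (2916) = -46656
Delta mod 13 = 1

Delta = 1 (mod 13)


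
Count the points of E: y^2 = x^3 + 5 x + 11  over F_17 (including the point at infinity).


For each x in F_17, count y with y^2 = x^3 + 5 x + 11 mod 17:
  x = 1: RHS = 0, y in [0]  -> 1 point(s)
  x = 3: RHS = 2, y in [6, 11]  -> 2 point(s)
  x = 5: RHS = 8, y in [5, 12]  -> 2 point(s)
  x = 6: RHS = 2, y in [6, 11]  -> 2 point(s)
  x = 7: RHS = 15, y in [7, 10]  -> 2 point(s)
  x = 8: RHS = 2, y in [6, 11]  -> 2 point(s)
Affine points: 11. Add the point at infinity: total = 12.

#E(F_17) = 12
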